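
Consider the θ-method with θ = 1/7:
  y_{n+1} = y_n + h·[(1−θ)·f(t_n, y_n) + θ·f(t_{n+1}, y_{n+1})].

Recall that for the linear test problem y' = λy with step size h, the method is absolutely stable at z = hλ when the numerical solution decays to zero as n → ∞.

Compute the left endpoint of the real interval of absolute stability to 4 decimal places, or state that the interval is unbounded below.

On y'=λy, z=hλ:
  y_{n+1} = y_n + z·[6/7·y_n + 1/7·y_{n+1}] ⇒ (1 − 1/7z)y_{n+1} = (1 + 6/7z)y_n
  ⇒ R(z) = (1 + 6/7z)/(1 − 1/7z).

Find x<0 with |R(x)|<1.
x=-1.63: |R|=0.3221
R=−1: 1+6/7x = −1+1/7x ⇒ -5/7x=2 ⇒ x=2/(-5/7)=-2.8000
Confirm numerically:
  x=-2.177: |R|=0.66056 <1
  x=-2.091: |R|=0.61005 <1
  x=-1.729: |R|=0.38653 <1
  x=-1.255: |R|=0.06420 <1
  x=-3.192: |R|=1.19231 >1
  x=-3.170: |R|=1.18191 >1
  x=-2.855: |R|=1.02790 >1
So |R|<1 on (-2.8000, 0).

left endpoint -2.8000.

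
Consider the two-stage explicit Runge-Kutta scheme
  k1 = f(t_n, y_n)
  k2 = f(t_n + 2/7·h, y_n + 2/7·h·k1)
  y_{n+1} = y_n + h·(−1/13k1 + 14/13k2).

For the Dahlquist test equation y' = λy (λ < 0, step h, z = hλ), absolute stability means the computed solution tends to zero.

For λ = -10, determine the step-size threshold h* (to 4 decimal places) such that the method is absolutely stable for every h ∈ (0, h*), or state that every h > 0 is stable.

(-3.2500,0); λ=-10 ⇒ h* = (13/4)/10 = 0.3250.

Test eqn y'=λy, z=hλ:
  k1=λy_n ⇒ h·k1=z·y_n;  k2=λ(1+2/7z)y_n ⇒ h·k2=z(1+2/7z)y_n
  y_{n+1}/y_n = 1 − 1/13z + 14/13z(1+2/7z) = 1 + z + 4/13z²
  R(z) = 1 + z + 4/13z².

Need |R(x)|<1, x<0.
x=-1.41: |R|=0.2017
R=1: x+4/13x²=0 ⇒ x=−13/4=-3.2500; min R=1−1/(4·4/13)=0.1875>−1
Confirm numerically:
  x=-2.835: |R|=0.63799 <1
  x=-2.792: |R|=0.60654 <1
  x=-1.788: |R|=0.19568 <1
  x=-3.704: |R|=1.51742 >1
  x=-3.611: |R|=1.40110 >1
  x=-3.595: |R|=1.38162 >1
So |R|<1 on (-3.2500, 0).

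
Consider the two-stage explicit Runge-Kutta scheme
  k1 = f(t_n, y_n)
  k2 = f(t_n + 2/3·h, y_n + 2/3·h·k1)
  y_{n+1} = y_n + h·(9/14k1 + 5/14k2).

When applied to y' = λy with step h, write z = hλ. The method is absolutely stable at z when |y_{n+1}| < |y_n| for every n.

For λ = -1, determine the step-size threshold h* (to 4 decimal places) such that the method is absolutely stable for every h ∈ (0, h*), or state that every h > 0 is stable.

(-4.2000,0); λ=-1 ⇒ h* = (21/5)/1 = 4.2000.

Test eqn y'=λy, z=hλ:
  k1=λy_n ⇒ h·k1=z·y_n;  k2=λ(1+2/3z)y_n ⇒ h·k2=z(1+2/3z)y_n
  y_{n+1}/y_n = 1 + 9/14z + 5/14z(1+2/3z) = 1 + z + 5/21z²
  so R(z) = 1 + z + 5/21z².

Boundary: |R(x)|=1, x<0.
x=-0.3: |R|=0.7214
R=1: x+5/21x²=0 ⇒ x=−21/5=-4.2000; min R=1−1/(4·5/21)=-0.0500>−1
Confirm numerically:
  x=-2.757: |R|=0.05277 <1
  x=-2.569: |R|=0.00237 <1
  x=-1.744: |R|=0.01982 <1
  x=-4.746: |R|=1.61698 >1
  x=-4.465: |R|=1.28172 >1
  x=-4.340: |R|=1.14467 >1
Interval (-4.2000, 0).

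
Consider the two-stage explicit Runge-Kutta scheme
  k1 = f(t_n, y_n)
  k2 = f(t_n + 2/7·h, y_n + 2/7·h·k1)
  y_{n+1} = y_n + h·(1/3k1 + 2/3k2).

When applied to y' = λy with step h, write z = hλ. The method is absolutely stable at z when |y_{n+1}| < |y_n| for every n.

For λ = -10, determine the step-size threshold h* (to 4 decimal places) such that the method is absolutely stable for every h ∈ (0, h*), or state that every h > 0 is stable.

Test eqn y'=λy, z=hλ:
  k1=λy_n ⇒ h·k1=z·y_n;  k2=λ(1+2/7z)y_n ⇒ h·k2=z(1+2/7z)y_n
  y_{n+1}/y_n = 1 + 1/3z + 2/3z(1+2/7z) = 1 + z + 4/21z²
  R(z) = 1 + z + 4/21z².

Need |R(x)|<1, x<0.
x=-1.75: |R|=0.1667
R=1: x+4/21x²=0 ⇒ x=−21/4=-5.2500; min R=1−1/(4·4/21)=-0.3125>−1
Confirm numerically:
  x=-4.687: |R|=0.49738 <1
  x=-3.641: |R|=0.11588 <1
  x=-2.882: |R|=0.29992 <1
  x=-2.121: |R|=0.26412 <1
  x=-5.830: |R|=1.64408 >1
  x=-5.518: |R|=1.28168 >1
Stable set (-5.2500, 0).

(-5.2500,0); λ=-10 ⇒ h* = (21/4)/10 = 0.5250.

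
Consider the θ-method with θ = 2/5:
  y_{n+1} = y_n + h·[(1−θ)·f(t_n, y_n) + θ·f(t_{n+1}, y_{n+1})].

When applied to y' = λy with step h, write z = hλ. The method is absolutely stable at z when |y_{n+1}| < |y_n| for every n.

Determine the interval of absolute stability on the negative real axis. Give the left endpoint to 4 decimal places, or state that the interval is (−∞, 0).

z∈(-10.0000,0).

On y'=λy, z=hλ:
  y_{n+1} = y_n + z·[3/5·y_n + 2/5·y_{n+1}] ⇒ (1 − 2/5z)y_{n+1} = (1 + 3/5z)y_n
  R(z) = (1 + 3/5z)/(1 − 2/5z).

Solve |R(x)|<1 on ℝ⁻.
x=-0.88: |R|=0.3491
R=−1: 1+3/5x = −1+2/5x ⇒ -1/5x=2 ⇒ x=2/(-1/5)=-10.0000
Confirm numerically:
  x=-9.954: |R|=0.99815 <1
  x=-9.482: |R|=0.97838 <1
  x=-7.166: |R|=0.85340 <1
  x=-10.267: |R|=1.01046 >1
  x=-10.258: |R|=1.01011 >1
Stable set (-10.0000, 0).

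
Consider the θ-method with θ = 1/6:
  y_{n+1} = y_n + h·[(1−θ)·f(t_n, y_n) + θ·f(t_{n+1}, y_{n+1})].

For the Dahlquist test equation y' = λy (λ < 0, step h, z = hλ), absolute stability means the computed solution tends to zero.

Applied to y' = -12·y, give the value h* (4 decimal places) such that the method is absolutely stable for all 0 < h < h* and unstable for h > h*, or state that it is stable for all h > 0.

(-3.0000,0); λ=-12 ⇒ h* = (3)/12 = 0.2500.

With y'=λy (z=hλ):
  y_{n+1} = y_n + z·[5/6·y_n + 1/6·y_{n+1}] ⇒ (1 − 1/6z)y_{n+1} = (1 + 5/6z)y_n
  R(z) = (1 + 5/6z)/(1 − 1/6z).

Boundary: |R(x)|=1, x<0.
x=-0.69: |R|=0.3812
R=−1: 1+5/6x = −1+1/6x ⇒ -2/3x=2 ⇒ x=2/(-2/3)=-3.0000
Confirm numerically:
  x=-2.907: |R|=0.95824 <1
  x=-2.525: |R|=0.77713 <1
  x=-2.015: |R|=0.50842 <1
  x=-1.313: |R|=0.07726 <1
  x=-3.521: |R|=1.21888 >1
  x=-3.515: |R|=1.21650 >1
  x=-3.141: |R|=1.06170 >1
Stable set (-3.0000, 0).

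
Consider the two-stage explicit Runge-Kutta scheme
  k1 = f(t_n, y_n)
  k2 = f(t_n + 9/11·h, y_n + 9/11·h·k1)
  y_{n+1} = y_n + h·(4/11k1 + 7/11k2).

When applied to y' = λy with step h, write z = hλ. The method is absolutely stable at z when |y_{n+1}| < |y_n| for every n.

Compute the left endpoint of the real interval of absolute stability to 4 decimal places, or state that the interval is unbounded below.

z* = -1.9206.

Test eqn y'=λy, z=hλ:
  k1=λy_n ⇒ h·k1=z·y_n;  k2=λ(1+9/11z)y_n ⇒ h·k2=z(1+9/11z)y_n
  y_{n+1}/y_n = 1 + 4/11z + 7/11z(1+9/11z) = 1 + z + 63/121z²
  Hence R(z) = 1 + z + 63/121z².

Solve |R(x)|<1 on ℝ⁻.
x=-0.77: |R|=0.5387
R=1: x+63/121x²=0 ⇒ x=−121/63=-1.9206; min R=1−1/(4·63/121)=0.5198>−1
Confirm numerically:
  x=-1.816: |R|=0.90107 <1
  x=-1.815: |R|=0.90018 <1
  x=-0.977: |R|=0.51999 <1
  x=-2.340: |R|=1.51093 >1
  x=-2.092: |R|=1.18665 >1
  x=-1.988: |R|=1.06973 >1
Stable set (-1.9206, 0).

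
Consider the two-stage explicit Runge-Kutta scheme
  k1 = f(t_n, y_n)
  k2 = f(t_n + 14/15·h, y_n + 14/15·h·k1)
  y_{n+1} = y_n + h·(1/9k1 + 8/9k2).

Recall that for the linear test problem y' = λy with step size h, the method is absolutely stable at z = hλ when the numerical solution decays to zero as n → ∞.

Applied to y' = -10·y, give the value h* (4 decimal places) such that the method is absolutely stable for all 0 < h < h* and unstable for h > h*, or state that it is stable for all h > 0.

(-1.2054,0); λ=-10 ⇒ h* = (135/112)/10 = 0.1205.

With y'=λy (z=hλ):
  k1=λy_n ⇒ h·k1=z·y_n;  k2=λ(1+14/15z)y_n ⇒ h·k2=z(1+14/15z)y_n
  y_{n+1}/y_n = 1 + 1/9z + 8/9z(1+14/15z) = 1 + z + 112/135z²
  Hence R(z) = 1 + z + 112/135z².

Solve |R(x)|<1 on ℝ⁻.
x=-1.65: |R|=1.6087
R=1: x+112/135x²=0 ⇒ x=−135/112=-1.2054; min R=1−1/(4·112/135)=0.6987>−1
Confirm numerically:
  x=-1.119: |R|=0.91983 <1
  x=-0.950: |R|=0.79874 <1
  x=-0.698: |R|=0.70620 <1
  x=-1.693: |R|=1.68493 >1
  x=-1.503: |R|=1.37114 >1
Interval (-1.2054, 0).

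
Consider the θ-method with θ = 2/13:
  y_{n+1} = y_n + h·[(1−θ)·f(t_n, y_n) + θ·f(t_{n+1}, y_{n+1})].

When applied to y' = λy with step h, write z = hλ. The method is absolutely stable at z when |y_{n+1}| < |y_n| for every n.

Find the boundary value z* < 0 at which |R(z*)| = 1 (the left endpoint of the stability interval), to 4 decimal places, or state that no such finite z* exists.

z* = -2.8889.

On y'=λy, z=hλ:
  y_{n+1} = y_n + z·[11/13·y_n + 2/13·y_{n+1}] ⇒ (1 − 2/13z)y_{n+1} = (1 + 11/13z)y_n
  Hence R(z) = (1 + 11/13z)/(1 − 2/13z).

Solve |R(x)|<1 on ℝ⁻.
x=-1.66: |R|=0.3223
R=−1: 1+11/13x = −1+2/13x ⇒ -9/13x=2 ⇒ x=2/(-9/13)=-2.8889
Confirm numerically:
  x=-2.676: |R|=0.89560 <1
  x=-2.648: |R|=0.88150 <1
  x=-2.229: |R|=0.65981 <1
  x=-1.407: |R|=0.15663 <1
  x=-3.147: |R|=1.12040 >1
  x=-3.133: |R|=1.11404 >1
  x=-3.061: |R|=1.08101 >1
Stable set (-2.8889, 0).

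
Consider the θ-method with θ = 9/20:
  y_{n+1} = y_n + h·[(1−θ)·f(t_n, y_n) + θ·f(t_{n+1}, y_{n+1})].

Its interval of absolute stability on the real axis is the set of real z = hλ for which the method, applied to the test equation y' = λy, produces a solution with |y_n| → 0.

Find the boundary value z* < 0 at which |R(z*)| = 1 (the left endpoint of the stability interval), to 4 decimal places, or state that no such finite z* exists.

left endpoint -20.0000.

With y'=λy (z=hλ):
  y_{n+1} = y_n + z·[11/20·y_n + 9/20·y_{n+1}] ⇒ (1 − 9/20z)y_{n+1} = (1 + 11/20z)y_n
  Hence R(z) = (1 + 11/20z)/(1 − 9/20z).

Solve |R(x)|<1 on ℝ⁻.
x=-1.13: |R|=0.2509
R=−1: 1+11/20x = −1+9/20x ⇒ -1/10x=2 ⇒ x=2/(-1/10)=-20.0000
Confirm numerically:
  x=-15.916: |R|=0.94996 <1
  x=-13.224: |R|=0.90251 <1
  x=-12.308: |R|=0.88236 <1
  x=-20.546: |R|=1.00533 >1
  x=-20.423: |R|=1.00415 >1
  x=-20.343: |R|=1.00338 >1
Stable set (-20.0000, 0).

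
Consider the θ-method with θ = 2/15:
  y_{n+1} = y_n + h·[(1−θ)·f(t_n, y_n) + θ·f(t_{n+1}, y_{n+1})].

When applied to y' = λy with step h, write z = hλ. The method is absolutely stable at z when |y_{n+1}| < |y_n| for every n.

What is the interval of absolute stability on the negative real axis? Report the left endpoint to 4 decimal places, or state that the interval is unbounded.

On y'=λy, z=hλ:
  y_{n+1} = y_n + z·[13/15·y_n + 2/15·y_{n+1}] ⇒ (1 − 2/15z)y_{n+1} = (1 + 13/15z)y_n
  Hence R(z) = (1 + 13/15z)/(1 − 2/15z).

Need |R(x)|<1, x<0.
x=-0.76: |R|=0.3099
R=−1: 1+13/15x = −1+2/15x ⇒ -11/15x=2 ⇒ x=2/(-11/15)=-2.7273
Confirm numerically:
  x=-2.600: |R|=0.93069 <1
  x=-1.319: |R|=0.12173 <1
  x=-1.231: |R|=0.05744 <1
  x=-3.314: |R|=1.29841 >1
  x=-3.087: |R|=1.18688 >1
So |R|<1 on (-2.7273, 0).

z∈(-2.7273,0).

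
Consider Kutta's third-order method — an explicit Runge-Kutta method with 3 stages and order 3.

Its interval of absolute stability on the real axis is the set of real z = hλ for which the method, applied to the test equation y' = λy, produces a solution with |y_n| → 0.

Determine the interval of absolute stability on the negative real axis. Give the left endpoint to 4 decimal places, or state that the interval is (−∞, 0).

Set f=λy, z=hλ:
  order 3, 3-stage ⇒ R(z)=1+z+z^2/2+z^3/6
  (e.g. R(-0.6)=0.54400, |R|=0.54400)

Need |R(x)|<1, x<0.
x=-0.6: |R|=0.5440
|R(-2.84)|=1.6249 |R(-2.78)|=1.4966 |R(-0.7)|=0.4878
Bisect:
  x_lo=-2.8264 |R|=1.5952  x_hi=-0.3231 |R|=0.7235
  mid=-1.57473 |R|=0.01433 →hi
  mid=-2.20054 |R|=0.55533 →hi
  mid=-2.51345 |R|=1.00115 →lo
  mid=-2.35699 |R|=0.76163 →hi
  mid=-2.43522 |R|=0.87700 →hi
  mid=-2.47433 |R|=0.93795 →hi
  mid=-2.49389 |R|=0.96927 →hi
  ...
  [-2.51284,-2.51268] ⇒ x*=-2.5127
Stable set (-2.5127, 0).

z∈(-2.5127,0).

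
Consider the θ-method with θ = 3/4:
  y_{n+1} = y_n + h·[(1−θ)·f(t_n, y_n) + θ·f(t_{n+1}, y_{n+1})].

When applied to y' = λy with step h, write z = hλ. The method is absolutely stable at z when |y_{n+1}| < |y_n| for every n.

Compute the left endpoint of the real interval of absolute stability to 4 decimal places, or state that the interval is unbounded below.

Set f=λy, z=hλ:
  y_{n+1} = y_n + z·[1/4·y_n + 3/4·y_{n+1}] ⇒ (1 − 3/4z)y_{n+1} = (1 + 1/4z)y_n
  so R(z) = (1 + 1/4z)/(1 − 3/4z).

Find x<0 with |R(x)|<1.
x=-1.09: |R|=0.4003
x=-2: |R|=0.2000
x=-10: |R|=0.1765
x=-100: |R|=0.3158
θ=3/4≥1/2 ⇒ |1+1/4x|<|1−3/4x| ∀x<0 ⇒ stable on all of ℝ⁻.

unbounded; (−∞, 0).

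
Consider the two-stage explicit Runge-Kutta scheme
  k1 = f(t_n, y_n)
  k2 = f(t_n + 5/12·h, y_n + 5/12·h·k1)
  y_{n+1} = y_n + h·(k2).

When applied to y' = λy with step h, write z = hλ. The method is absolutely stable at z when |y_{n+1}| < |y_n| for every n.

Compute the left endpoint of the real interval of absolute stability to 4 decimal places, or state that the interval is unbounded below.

z* = -2.4000.

Test eqn y'=λy, z=hλ:
  k1=λy_n ⇒ h·k1=z·y_n;  k2=λ(1+5/12z)y_n ⇒ h·k2=z(1+5/12z)y_n
  y_{n+1}/y_n = 1 + z(1+5/12z) = 1 + z + 5/12z²
  R(z) = 1 + z + 5/12z².

Boundary: |R(x)|=1, x<0.
x=-0.65: |R|=0.5260
R=1: x+5/12x²=0 ⇒ x=−12/5=-2.4000; min R=1−1/(4·5/12)=0.4000>−1
Confirm numerically:
  x=-2.085: |R|=0.72634 <1
  x=-1.939: |R|=0.62755 <1
  x=-1.694: |R|=0.50168 <1
  x=-0.992: |R|=0.41803 <1
  x=-2.779: |R|=1.43885 >1
  x=-2.743: |R|=1.39202 >1
  x=-2.485: |R|=1.08801 >1
So |R|<1 on (-2.4000, 0).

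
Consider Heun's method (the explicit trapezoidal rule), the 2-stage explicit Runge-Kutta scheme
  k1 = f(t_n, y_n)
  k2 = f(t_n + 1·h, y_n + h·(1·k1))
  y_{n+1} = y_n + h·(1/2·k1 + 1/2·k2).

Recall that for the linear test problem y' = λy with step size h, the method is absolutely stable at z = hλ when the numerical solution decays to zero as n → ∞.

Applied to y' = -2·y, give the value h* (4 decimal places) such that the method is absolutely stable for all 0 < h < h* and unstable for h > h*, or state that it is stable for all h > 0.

(-2.0000,0); λ=-2 ⇒ h* = 1.0000.

With y'=λy (z=hλ):
  order 2, 2-stage ⇒ R(z)=1+z+z^2/2
  (e.g. R(-0.43)=0.66245, |R|=0.66245)

Boundary: |R(x)|=1, x<0.
x=-0.43: |R|=0.6624
|R(-1.92)|=0.9232 |R(-1.35)|=0.5613 |R(-0.75)|=0.5312
Bisect:
  x_lo=-2.4276 |R|=1.5190  x_hi=-0.3933 |R|=0.6841
  mid=-1.41043 |R|=0.58423 →hi
  mid=-1.91901 |R|=0.92229 →hi
  mid=-2.17330 |R|=1.18832 →lo
  mid=-2.04616 |R|=1.04722 →lo
  mid=-1.98259 |R|=0.98274 →hi
  mid=-2.01437 |R|=1.01448 →lo
  mid=-1.99848 |R|=0.99848 →hi
  mid=-2.00643 |R|=1.00645 →lo
  mid=-2.00245 |R|=1.00246 →lo
  mid=-2.00047 |R|=1.00047 →lo
  ...
  [-2.00009,-1.99997] ⇒ x*=-2.0000
Interval (-2.0000, 0).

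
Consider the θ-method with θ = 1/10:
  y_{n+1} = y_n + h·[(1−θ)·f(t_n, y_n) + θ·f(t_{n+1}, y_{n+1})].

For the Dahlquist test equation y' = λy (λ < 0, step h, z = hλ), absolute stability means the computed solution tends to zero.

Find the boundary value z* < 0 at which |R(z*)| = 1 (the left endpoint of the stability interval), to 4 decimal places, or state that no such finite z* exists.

Set f=λy, z=hλ:
  y_{n+1} = y_n + z·[9/10·y_n + 1/10·y_{n+1}] ⇒ (1 − 1/10z)y_{n+1} = (1 + 9/10z)y_n
  Hence R(z) = (1 + 9/10z)/(1 − 1/10z).

Need |R(x)|<1, x<0.
x=-1.02: |R|=0.0744
R=−1: 1+9/10x = −1+1/10x ⇒ -4/5x=2 ⇒ x=2/(-4/5)=-2.5000
Confirm numerically:
  x=-1.202: |R|=0.07302 <1
  x=-1.119: |R|=0.00639 <1
  x=-1.010: |R|=0.08265 <1
  x=-2.890: |R|=1.24205 >1
  x=-2.647: |R|=1.09299 >1
Stable set (-2.5000, 0).

z* = -2.5000.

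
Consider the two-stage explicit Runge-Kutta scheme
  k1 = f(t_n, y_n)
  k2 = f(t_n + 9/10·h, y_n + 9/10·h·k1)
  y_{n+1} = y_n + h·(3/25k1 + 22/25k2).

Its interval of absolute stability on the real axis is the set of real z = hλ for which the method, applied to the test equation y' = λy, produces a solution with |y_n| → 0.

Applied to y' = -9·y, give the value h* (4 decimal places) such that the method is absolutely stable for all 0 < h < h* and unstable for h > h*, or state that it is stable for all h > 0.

(-1.2626,0); λ=-9 ⇒ h* = (125/99)/9 = 0.1403.

With y'=λy (z=hλ):
  k1=λy_n ⇒ h·k1=z·y_n;  k2=λ(1+9/10z)y_n ⇒ h·k2=z(1+9/10z)y_n
  y_{n+1}/y_n = 1 + 3/25z + 22/25z(1+9/10z) = 1 + z + 99/125z²
  R(z) = 1 + z + 99/125z².

Boundary: |R(x)|=1, x<0.
x=-0.96: |R|=0.7699
R=1: x+99/125x²=0 ⇒ x=−125/99=-1.2626; min R=1−1/(4·99/125)=0.6843>−1
Confirm numerically:
  x=-1.241: |R|=0.97874 <1
  x=-0.695: |R|=0.68756 <1
  x=-0.635: |R|=0.68435 <1
  x=-0.591: |R|=0.68563 <1
  x=-1.790: |R|=1.74765 >1
  x=-1.627: |R|=1.46953 >1
So |R|<1 on (-1.2626, 0).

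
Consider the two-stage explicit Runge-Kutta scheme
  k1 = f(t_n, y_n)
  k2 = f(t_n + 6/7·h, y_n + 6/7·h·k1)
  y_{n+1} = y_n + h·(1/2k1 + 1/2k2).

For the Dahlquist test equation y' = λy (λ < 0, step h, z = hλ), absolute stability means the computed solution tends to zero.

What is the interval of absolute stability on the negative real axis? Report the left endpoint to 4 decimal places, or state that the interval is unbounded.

(-2.3333, 0).

On y'=λy, z=hλ:
  k1=λy_n ⇒ h·k1=z·y_n;  k2=λ(1+6/7z)y_n ⇒ h·k2=z(1+6/7z)y_n
  y_{n+1}/y_n = 1 + 1/2z + 1/2z(1+6/7z) = 1 + z + 3/7z²
  ⇒ R(z) = 1 + z + 3/7z².

Solve |R(x)|<1 on ℝ⁻.
x=-1.72: |R|=0.5479
R=1: x+3/7x²=0 ⇒ x=−7/3=-2.3333; min R=1−1/(4·3/7)=0.4167>−1
Confirm numerically:
  x=-2.175: |R|=0.85241 <1
  x=-2.008: |R|=0.72003 <1
  x=-1.839: |R|=0.61039 <1
  x=-1.778: |R|=0.57684 <1
  x=-2.760: |R|=1.50469 >1
  x=-2.730: |R|=1.46410 >1
  x=-2.602: |R|=1.29960 >1
So |R|<1 on (-2.3333, 0).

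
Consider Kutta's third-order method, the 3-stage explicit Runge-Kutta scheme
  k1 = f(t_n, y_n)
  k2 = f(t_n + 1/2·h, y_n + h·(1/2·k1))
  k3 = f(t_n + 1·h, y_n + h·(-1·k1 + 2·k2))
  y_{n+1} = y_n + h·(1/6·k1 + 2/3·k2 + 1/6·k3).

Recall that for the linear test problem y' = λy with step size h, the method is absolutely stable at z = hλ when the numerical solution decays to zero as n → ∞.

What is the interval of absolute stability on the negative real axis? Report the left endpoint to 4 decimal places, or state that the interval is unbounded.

Test eqn y'=λy, z=hλ:
  order 3, 3-stage ⇒ R(z)=1+z+z^2/2+z^3/6
  (e.g. R(-1.37)=0.13989, |R|=0.13989)

Boundary: |R(x)|=1, x<0.
x=-1.37: |R|=0.1399
|R(-2.87)|=1.6915 |R(-2.52)|=1.0120 |R(-1.98)|=0.3135
Bisect:
  x_lo=-2.9283 |R|=1.8258  x_hi=-0.1943 |R|=0.8234
  mid=-1.56127 |R|=0.02323 →hi
  mid=-2.24477 |R|=0.61050 →hi
  mid=-2.58652 |R|=1.12548 →lo
  mid=-2.41565 |R|=0.84733 →hi
  mid=-2.50108 |R|=0.98093 →hi
  mid=-2.54380 |R|=1.05180 →lo
  mid=-2.52244 |R|=1.01602 →lo
  mid=-2.51176 |R|=0.99838 →hi
  mid=-2.51710 |R|=1.00718 →lo
  mid=-2.51443 |R|=1.00278 →lo
  ...
  [-2.51276,-2.51260] ⇒ x*=-2.5127
So |R|<1 on (-2.5127, 0).

z∈(-2.5127,0).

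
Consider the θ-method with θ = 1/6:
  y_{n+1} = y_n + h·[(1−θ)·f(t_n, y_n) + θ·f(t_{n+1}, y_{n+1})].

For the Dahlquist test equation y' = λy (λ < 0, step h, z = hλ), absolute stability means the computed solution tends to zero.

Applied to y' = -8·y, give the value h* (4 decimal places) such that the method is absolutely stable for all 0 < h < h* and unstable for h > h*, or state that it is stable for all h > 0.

(-3.0000,0); λ=-8 ⇒ h* = (3)/8 = 0.3750.

Test eqn y'=λy, z=hλ:
  y_{n+1} = y_n + z·[5/6·y_n + 1/6·y_{n+1}] ⇒ (1 − 1/6z)y_{n+1} = (1 + 5/6z)y_n
  ⇒ R(z) = (1 + 5/6z)/(1 − 1/6z).

Find x<0 with |R(x)|<1.
x=-0.51: |R|=0.5300
R=−1: 1+5/6x = −1+1/6x ⇒ -2/3x=2 ⇒ x=2/(-2/3)=-3.0000
Confirm numerically:
  x=-2.634: |R|=0.83044 <1
  x=-2.629: |R|=0.82802 <1
  x=-1.560: |R|=0.23810 <1
  x=-1.375: |R|=0.11864 <1
  x=-3.522: |R|=1.21928 >1
  x=-3.276: |R|=1.11902 >1
  x=-3.059: |R|=1.02605 >1
Interval (-3.0000, 0).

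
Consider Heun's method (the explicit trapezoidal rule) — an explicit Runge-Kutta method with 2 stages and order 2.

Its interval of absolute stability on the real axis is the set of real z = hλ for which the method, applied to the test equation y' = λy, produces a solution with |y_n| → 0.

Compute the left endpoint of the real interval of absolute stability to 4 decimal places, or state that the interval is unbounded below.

Set f=λy, z=hλ:
  order 2, 2-stage ⇒ R(z)=1+z+z^2/2
  (e.g. R(-1.25)=0.53125, |R|=0.53125)

Find x<0 with |R(x)|<1.
x=-1.25: |R|=0.5312
|R(-2.39)|=1.4661 |R(-1.57)|=0.6624 |R(-0.76)|=0.5288
Bisect:
  x_lo=-2.6614 |R|=1.8802  x_hi=-0.0660 |R|=0.9362
  mid=-1.36370 |R|=0.56614 →hi
  mid=-2.01257 |R|=1.01265 →lo
  mid=-1.68814 |R|=0.73677 →hi
  mid=-1.85035 |R|=0.86155 →hi
  mid=-1.93146 |R|=0.93381 →hi
  mid=-1.97202 |R|=0.97241 →hi
  mid=-1.99229 |R|=0.99232 →hi
  mid=-2.00243 |R|=1.00243 →lo
  ...
  [-2.00006,-1.99990] ⇒ x*=-2.0000
Interval (-2.0000, 0).

left endpoint -2.0000.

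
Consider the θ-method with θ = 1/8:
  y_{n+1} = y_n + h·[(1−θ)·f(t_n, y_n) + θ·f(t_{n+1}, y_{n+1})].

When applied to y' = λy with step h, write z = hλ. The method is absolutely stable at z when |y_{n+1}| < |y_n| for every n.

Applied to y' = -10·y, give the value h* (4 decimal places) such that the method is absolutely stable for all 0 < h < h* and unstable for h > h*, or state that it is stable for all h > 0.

(-2.6667,0); λ=-10 ⇒ h* = (8/3)/10 = 0.2667.

Test eqn y'=λy, z=hλ:
  y_{n+1} = y_n + z·[7/8·y_n + 1/8·y_{n+1}] ⇒ (1 − 1/8z)y_{n+1} = (1 + 7/8z)y_n
  so R(z) = (1 + 7/8z)/(1 − 1/8z).

Need |R(x)|<1, x<0.
x=-1.38: |R|=0.1770
R=−1: 1+7/8x = −1+1/8x ⇒ -3/4x=2 ⇒ x=2/(-3/4)=-2.6667
Confirm numerically:
  x=-2.332: |R|=0.80565 <1
  x=-1.616: |R|=0.34443 <1
  x=-1.580: |R|=0.31942 <1
  x=-3.098: |R|=1.23320 >1
  x=-2.915: |R|=1.13651 >1
Interval (-2.6667, 0).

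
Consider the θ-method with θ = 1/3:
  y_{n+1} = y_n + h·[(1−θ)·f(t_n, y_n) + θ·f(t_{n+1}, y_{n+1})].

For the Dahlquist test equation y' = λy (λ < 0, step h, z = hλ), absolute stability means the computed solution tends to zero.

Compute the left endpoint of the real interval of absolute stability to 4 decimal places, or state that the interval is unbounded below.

z* = -6.0000.

Set f=λy, z=hλ:
  y_{n+1} = y_n + z·[2/3·y_n + 1/3·y_{n+1}] ⇒ (1 − 1/3z)y_{n+1} = (1 + 2/3z)y_n
  ⇒ R(z) = (1 + 2/3z)/(1 − 1/3z).

Need |R(x)|<1, x<0.
x=-1.23: |R|=0.1277
R=−1: 1+2/3x = −1+1/3x ⇒ -1/3x=2 ⇒ x=2/(-1/3)=-6.0000
Confirm numerically:
  x=-4.260: |R|=0.76033 <1
  x=-3.717: |R|=0.66012 <1
  x=-3.623: |R|=0.64110 <1
  x=-6.446: |R|=1.04722 >1
  x=-6.336: |R|=1.03599 >1
  x=-6.216: |R|=1.02344 >1
Interval (-6.0000, 0).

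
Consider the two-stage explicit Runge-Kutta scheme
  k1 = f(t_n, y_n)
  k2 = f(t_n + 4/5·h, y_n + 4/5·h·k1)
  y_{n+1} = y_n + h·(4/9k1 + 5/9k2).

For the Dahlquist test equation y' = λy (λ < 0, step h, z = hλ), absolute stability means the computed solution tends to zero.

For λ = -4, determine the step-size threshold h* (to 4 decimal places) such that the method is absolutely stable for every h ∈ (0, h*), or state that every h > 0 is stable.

With y'=λy (z=hλ):
  k1=λy_n ⇒ h·k1=z·y_n;  k2=λ(1+4/5z)y_n ⇒ h·k2=z(1+4/5z)y_n
  y_{n+1}/y_n = 1 + 4/9z + 5/9z(1+4/5z) = 1 + z + 4/9z²
  Hence R(z) = 1 + z + 4/9z².

Boundary: |R(x)|=1, x<0.
x=-0.84: |R|=0.4736
R=1: x+4/9x²=0 ⇒ x=−9/4=-2.2500; min R=1−1/(4·4/9)=0.4375>−1
Confirm numerically:
  x=-1.481: |R|=0.49383 <1
  x=-1.352: |R|=0.46040 <1
  x=-1.338: |R|=0.45766 <1
  x=-1.123: |R|=0.43750 <1
  x=-2.837: |R|=1.74014 >1
  x=-2.705: |R|=1.54701 >1
Stable set (-2.2500, 0).

(-2.2500,0); λ=-4 ⇒ h* = (9/4)/4 = 0.5625.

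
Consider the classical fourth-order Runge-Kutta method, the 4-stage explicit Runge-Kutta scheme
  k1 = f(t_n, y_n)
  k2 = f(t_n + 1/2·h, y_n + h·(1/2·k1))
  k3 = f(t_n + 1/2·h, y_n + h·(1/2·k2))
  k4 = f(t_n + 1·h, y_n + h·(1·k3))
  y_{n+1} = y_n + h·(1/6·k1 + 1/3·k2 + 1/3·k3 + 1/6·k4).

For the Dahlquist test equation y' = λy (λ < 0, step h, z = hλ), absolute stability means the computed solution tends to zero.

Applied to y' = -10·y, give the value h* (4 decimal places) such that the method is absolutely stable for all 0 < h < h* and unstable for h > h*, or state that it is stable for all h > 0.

Set f=λy, z=hλ:
  order 4, 4-stage ⇒ R(z)=1+z+z^2/2+z^3/6+z^4/24
  (e.g. R(-0.53)=0.58892, |R|=0.58892)

Boundary: |R(x)|=1, x<0.
x=-0.53: |R|=0.5889
|R(-1.92)|=0.3098 |R(-1.34)|=0.2911 |R(-1.09)|=0.3470
Bisect:
  x_lo=-3.5559 |R|=2.9343  x_hi=-0.0863 |R|=0.9174
  mid=-1.82107 |R|=0.28879 →hi
  mid=-2.68848 |R|=0.86358 →hi
  mid=-3.12218 |R|=1.63864 →lo
  mid=-2.90533 |R|=1.19658 →lo
  mid=-2.79690 |R|=1.01765 →lo
  mid=-2.74269 |R|=0.93764 →hi
  mid=-2.76980 |R|=0.97689 →hi
  mid=-2.78335 |R|=0.99707 →hi
  mid=-2.79013 |R|=1.00731 →lo
  mid=-2.78674 |R|=1.00218 →lo
  ...
  [-2.78547,-2.78526] ⇒ x*=-2.7853
Stable set (-2.7853, 0).

(-2.7853,0); λ=-10 ⇒ h* = 0.2785.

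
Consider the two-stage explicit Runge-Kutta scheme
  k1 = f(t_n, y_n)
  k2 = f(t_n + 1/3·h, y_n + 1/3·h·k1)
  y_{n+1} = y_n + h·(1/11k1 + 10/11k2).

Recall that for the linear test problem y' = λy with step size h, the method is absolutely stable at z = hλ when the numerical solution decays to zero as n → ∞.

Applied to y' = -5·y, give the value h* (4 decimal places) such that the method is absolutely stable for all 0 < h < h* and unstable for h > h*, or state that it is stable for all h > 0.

With y'=λy (z=hλ):
  k1=λy_n ⇒ h·k1=z·y_n;  k2=λ(1+1/3z)y_n ⇒ h·k2=z(1+1/3z)y_n
  y_{n+1}/y_n = 1 + 1/11z + 10/11z(1+1/3z) = 1 + z + 10/33z²
  Hence R(z) = 1 + z + 10/33z².

Boundary: |R(x)|=1, x<0.
x=-1.35: |R|=0.2023
R=1: x+10/33x²=0 ⇒ x=−33/10=-3.3000; min R=1−1/(4·10/33)=0.1750>−1
Confirm numerically:
  x=-3.012: |R|=0.73713 <1
  x=-1.894: |R|=0.19304 <1
  x=-1.722: |R|=0.17657 <1
  x=-1.611: |R|=0.17546 <1
  x=-3.893: |R|=1.69956 >1
  x=-3.862: |R|=1.65771 >1
  x=-3.765: |R|=1.53052 >1
Stable set (-3.3000, 0).

(-3.3000,0); λ=-5 ⇒ h* = (33/10)/5 = 0.6600.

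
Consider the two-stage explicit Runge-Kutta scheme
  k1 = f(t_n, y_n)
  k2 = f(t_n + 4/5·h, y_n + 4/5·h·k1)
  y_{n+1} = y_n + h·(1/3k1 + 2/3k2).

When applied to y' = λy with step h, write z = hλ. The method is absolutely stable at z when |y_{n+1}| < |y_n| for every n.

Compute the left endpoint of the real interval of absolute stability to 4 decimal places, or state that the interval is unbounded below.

Set f=λy, z=hλ:
  k1=λy_n ⇒ h·k1=z·y_n;  k2=λ(1+4/5z)y_n ⇒ h·k2=z(1+4/5z)y_n
  y_{n+1}/y_n = 1 + 1/3z + 2/3z(1+4/5z) = 1 + z + 8/15z²
  so R(z) = 1 + z + 8/15z².

Find x<0 with |R(x)|<1.
x=-1.67: |R|=0.8174
R=1: x+8/15x²=0 ⇒ x=−15/8=-1.8750; min R=1−1/(4·8/15)=0.5312>−1
Confirm numerically:
  x=-1.691: |R|=0.83406 <1
  x=-1.525: |R|=0.71533 <1
  x=-1.325: |R|=0.61133 <1
  x=-1.217: |R|=0.57291 <1
  x=-2.334: |R|=1.57136 >1
  x=-2.126: |R|=1.28460 >1
Interval (-1.8750, 0).

z* = -1.8750.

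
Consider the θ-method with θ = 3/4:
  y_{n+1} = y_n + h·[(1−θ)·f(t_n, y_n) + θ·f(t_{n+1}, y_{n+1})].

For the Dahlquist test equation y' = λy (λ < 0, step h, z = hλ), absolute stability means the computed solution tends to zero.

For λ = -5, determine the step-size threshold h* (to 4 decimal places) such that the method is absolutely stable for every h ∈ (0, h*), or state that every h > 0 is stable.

Set f=λy, z=hλ:
  y_{n+1} = y_n + z·[1/4·y_n + 3/4·y_{n+1}] ⇒ (1 − 3/4z)y_{n+1} = (1 + 1/4z)y_n
  ⇒ R(z) = (1 + 1/4z)/(1 − 3/4z).

Find x<0 with |R(x)|<1.
x=-1.46: |R|=0.3031
x=-2: |R|=0.2000
x=-10: |R|=0.1765
x=-100: |R|=0.3158
θ=3/4≥1/2 ⇒ |1+1/4x|<|1−3/4x| ∀x<0 ⇒ interval (−∞,0).

interval (−∞, 0). Any h>0 works for λ=-5.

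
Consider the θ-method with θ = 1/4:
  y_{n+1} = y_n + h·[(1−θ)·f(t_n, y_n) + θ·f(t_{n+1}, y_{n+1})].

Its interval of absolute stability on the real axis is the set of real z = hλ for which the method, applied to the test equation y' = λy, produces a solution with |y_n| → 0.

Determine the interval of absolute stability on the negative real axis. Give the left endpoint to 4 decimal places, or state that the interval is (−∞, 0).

On y'=λy, z=hλ:
  y_{n+1} = y_n + z·[3/4·y_n + 1/4·y_{n+1}] ⇒ (1 − 1/4z)y_{n+1} = (1 + 3/4z)y_n
  so R(z) = (1 + 3/4z)/(1 − 1/4z).

Need |R(x)|<1, x<0.
x=-0.63: |R|=0.4557
R=−1: 1+3/4x = −1+1/4x ⇒ -1/2x=2 ⇒ x=2/(-1/2)=-4.0000
Confirm numerically:
  x=-2.771: |R|=0.63698 <1
  x=-2.484: |R|=0.53239 <1
  x=-2.346: |R|=0.47873 <1
  x=-1.653: |R|=0.16964 <1
  x=-4.343: |R|=1.08222 >1
  x=-4.122: |R|=1.03004 >1
Stable set (-4.0000, 0).

z∈(-4.0000,0).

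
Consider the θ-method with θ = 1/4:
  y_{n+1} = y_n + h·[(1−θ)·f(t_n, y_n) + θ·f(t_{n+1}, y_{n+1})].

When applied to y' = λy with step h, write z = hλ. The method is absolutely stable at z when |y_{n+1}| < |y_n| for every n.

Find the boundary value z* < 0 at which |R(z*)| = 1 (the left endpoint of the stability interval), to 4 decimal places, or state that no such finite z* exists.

On y'=λy, z=hλ:
  y_{n+1} = y_n + z·[3/4·y_n + 1/4·y_{n+1}] ⇒ (1 − 1/4z)y_{n+1} = (1 + 3/4z)y_n
  Hence R(z) = (1 + 3/4z)/(1 − 1/4z).

Find x<0 with |R(x)|<1.
x=-0.61: |R|=0.4707
R=−1: 1+3/4x = −1+1/4x ⇒ -1/2x=2 ⇒ x=2/(-1/2)=-4.0000
Confirm numerically:
  x=-3.943: |R|=0.98565 <1
  x=-3.040: |R|=0.72727 <1
  x=-2.139: |R|=0.39371 <1
  x=-1.974: |R|=0.32173 <1
  x=-4.154: |R|=1.03777 >1
  x=-4.115: |R|=1.02834 >1
Interval (-4.0000, 0).

left endpoint -4.0000.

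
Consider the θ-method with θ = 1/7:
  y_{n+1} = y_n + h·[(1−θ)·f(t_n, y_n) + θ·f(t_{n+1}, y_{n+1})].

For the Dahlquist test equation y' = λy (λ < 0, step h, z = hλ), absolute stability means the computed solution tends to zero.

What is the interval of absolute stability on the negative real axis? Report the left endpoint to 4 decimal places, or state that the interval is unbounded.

z∈(-2.8000,0).

Test eqn y'=λy, z=hλ:
  y_{n+1} = y_n + z·[6/7·y_n + 1/7·y_{n+1}] ⇒ (1 − 1/7z)y_{n+1} = (1 + 6/7z)y_n
  R(z) = (1 + 6/7z)/(1 − 1/7z).

Boundary: |R(x)|=1, x<0.
x=-0.84: |R|=0.2500
R=−1: 1+6/7x = −1+1/7x ⇒ -5/7x=2 ⇒ x=2/(-5/7)=-2.8000
Confirm numerically:
  x=-2.239: |R|=0.69640 <1
  x=-2.224: |R|=0.68777 <1
  x=-2.101: |R|=0.61598 <1
  x=-1.759: |R|=0.40575 <1
  x=-3.333: |R|=1.25791 >1
  x=-3.135: |R|=1.16527 >1
  x=-2.944: |R|=1.07241 >1
Interval (-2.8000, 0).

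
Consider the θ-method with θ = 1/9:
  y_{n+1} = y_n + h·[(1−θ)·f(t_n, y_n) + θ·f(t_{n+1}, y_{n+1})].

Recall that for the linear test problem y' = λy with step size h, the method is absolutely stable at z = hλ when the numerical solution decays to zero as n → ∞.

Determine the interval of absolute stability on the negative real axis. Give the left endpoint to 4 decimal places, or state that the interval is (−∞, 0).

(-2.5714, 0).

With y'=λy (z=hλ):
  y_{n+1} = y_n + z·[8/9·y_n + 1/9·y_{n+1}] ⇒ (1 − 1/9z)y_{n+1} = (1 + 8/9z)y_n
  so R(z) = (1 + 8/9z)/(1 − 1/9z).

Need |R(x)|<1, x<0.
x=-0.71: |R|=0.3419
R=−1: 1+8/9x = −1+1/9x ⇒ -7/9x=2 ⇒ x=2/(-7/9)=-2.5714
Confirm numerically:
  x=-2.275: |R|=0.81596 <1
  x=-2.060: |R|=0.67631 <1
  x=-1.606: |R|=0.36281 <1
  x=-2.670: |R|=1.05913 >1
  x=-2.660: |R|=1.05317 >1
Stable set (-2.5714, 0).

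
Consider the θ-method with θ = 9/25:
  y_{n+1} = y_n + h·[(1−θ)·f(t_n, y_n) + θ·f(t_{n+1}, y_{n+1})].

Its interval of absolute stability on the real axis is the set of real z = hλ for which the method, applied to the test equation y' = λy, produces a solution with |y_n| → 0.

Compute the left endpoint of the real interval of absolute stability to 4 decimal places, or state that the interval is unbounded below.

With y'=λy (z=hλ):
  y_{n+1} = y_n + z·[16/25·y_n + 9/25·y_{n+1}] ⇒ (1 − 9/25z)y_{n+1} = (1 + 16/25z)y_n
  Hence R(z) = (1 + 16/25z)/(1 − 9/25z).

Solve |R(x)|<1 on ℝ⁻.
x=-0.5: |R|=0.5763
R=−1: 1+16/25x = −1+9/25x ⇒ -7/25x=2 ⇒ x=2/(-7/25)=-7.1429
Confirm numerically:
  x=-4.499: |R|=0.71741 <1
  x=-4.070: |R|=0.65098 <1
  x=-2.927: |R|=0.42522 <1
  x=-7.592: |R|=1.03369 >1
  x=-7.482: |R|=1.02571 >1
Interval (-7.1429, 0).

left endpoint -7.1429.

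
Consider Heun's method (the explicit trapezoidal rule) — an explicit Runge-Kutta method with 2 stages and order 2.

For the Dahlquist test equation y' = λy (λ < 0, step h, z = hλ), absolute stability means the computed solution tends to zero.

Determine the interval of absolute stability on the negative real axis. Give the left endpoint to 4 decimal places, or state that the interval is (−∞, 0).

Set f=λy, z=hλ:
  order 2, 2-stage ⇒ R(z)=1+z+z^2/2
  (e.g. R(-1.77)=0.79645, |R|=0.79645)

Solve |R(x)|<1 on ℝ⁻.
x=-1.77: |R|=0.7964
|R(-2.34)|=1.3978 |R(-1.98)|=0.9802 |R(-0.64)|=0.5648
Bisect:
  x_lo=-2.3553 |R|=1.4184  x_hi=-0.1738 |R|=0.8413
  mid=-1.26453 |R|=0.53499 →hi
  mid=-1.80992 |R|=0.82798 →hi
  mid=-2.08261 |R|=1.08602 →lo
  mid=-1.94626 |R|=0.94771 →hi
  mid=-2.01444 |R|=1.01454 →lo
  mid=-1.98035 |R|=0.98054 →hi
  mid=-1.99739 |R|=0.99740 →hi
  mid=-2.00592 |R|=1.00593 →lo
  mid=-2.00165 |R|=1.00166 →lo
  ...
  [-2.00006,-1.99992] ⇒ x*=-2.0000
Interval (-2.0000, 0).

z∈(-2.0000,0).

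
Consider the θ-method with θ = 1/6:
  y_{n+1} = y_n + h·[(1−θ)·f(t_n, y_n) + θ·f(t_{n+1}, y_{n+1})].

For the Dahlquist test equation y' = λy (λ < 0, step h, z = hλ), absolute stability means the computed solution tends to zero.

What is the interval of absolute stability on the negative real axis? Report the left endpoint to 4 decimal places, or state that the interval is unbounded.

Test eqn y'=λy, z=hλ:
  y_{n+1} = y_n + z·[5/6·y_n + 1/6·y_{n+1}] ⇒ (1 − 1/6z)y_{n+1} = (1 + 5/6z)y_n
  ⇒ R(z) = (1 + 5/6z)/(1 − 1/6z).

Solve |R(x)|<1 on ℝ⁻.
x=-0.43: |R|=0.5988
R=−1: 1+5/6x = −1+1/6x ⇒ -2/3x=2 ⇒ x=2/(-2/3)=-3.0000
Confirm numerically:
  x=-2.768: |R|=0.89416 <1
  x=-2.624: |R|=0.82560 <1
  x=-1.627: |R|=0.27993 <1
  x=-1.429: |R|=0.15413 <1
  x=-3.588: |R|=1.24531 >1
  x=-3.279: |R|=1.12027 >1
Stable set (-3.0000, 0).

(-3.0000, 0).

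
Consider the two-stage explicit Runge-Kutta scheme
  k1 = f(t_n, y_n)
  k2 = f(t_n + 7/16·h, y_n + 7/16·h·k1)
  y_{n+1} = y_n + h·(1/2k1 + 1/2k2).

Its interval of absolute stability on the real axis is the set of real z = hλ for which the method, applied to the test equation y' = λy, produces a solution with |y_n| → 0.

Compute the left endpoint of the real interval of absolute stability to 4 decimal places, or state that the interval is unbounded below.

z* = -4.5714.

Test eqn y'=λy, z=hλ:
  k1=λy_n ⇒ h·k1=z·y_n;  k2=λ(1+7/16z)y_n ⇒ h·k2=z(1+7/16z)y_n
  y_{n+1}/y_n = 1 + 1/2z + 1/2z(1+7/16z) = 1 + z + 7/32z²
  ⇒ R(z) = 1 + z + 7/32z².

Boundary: |R(x)|=1, x<0.
x=-0.96: |R|=0.2416
R=1: x+7/32x²=0 ⇒ x=−32/7=-4.5714; min R=1−1/(4·7/32)=-0.1429>−1
Confirm numerically:
  x=-3.745: |R|=0.32297 <1
  x=-3.282: |R|=0.07427 <1
  x=-2.606: |R|=0.12042 <1
  x=-2.432: |R|=0.13818 <1
  x=-4.724: |R|=1.15766 >1
  x=-4.682: |R|=1.11325 >1
Stable set (-4.5714, 0).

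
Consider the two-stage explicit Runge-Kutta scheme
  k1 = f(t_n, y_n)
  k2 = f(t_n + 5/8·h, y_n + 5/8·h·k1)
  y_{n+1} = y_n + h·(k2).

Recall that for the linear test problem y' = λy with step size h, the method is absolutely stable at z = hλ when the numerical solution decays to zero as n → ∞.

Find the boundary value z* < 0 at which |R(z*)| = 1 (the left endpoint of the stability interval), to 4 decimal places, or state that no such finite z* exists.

With y'=λy (z=hλ):
  k1=λy_n ⇒ h·k1=z·y_n;  k2=λ(1+5/8z)y_n ⇒ h·k2=z(1+5/8z)y_n
  y_{n+1}/y_n = 1 + z(1+5/8z) = 1 + z + 5/8z²
  Hence R(z) = 1 + z + 5/8z².

Find x<0 with |R(x)|<1.
x=-0.63: |R|=0.6181
R=1: x+5/8x²=0 ⇒ x=−8/5=-1.6000; min R=1−1/(4·5/8)=0.6000>−1
Confirm numerically:
  x=-1.566: |R|=0.96672 <1
  x=-1.471: |R|=0.88140 <1
  x=-0.777: |R|=0.60033 <1
  x=-0.752: |R|=0.60144 <1
  x=-2.166: |R|=1.76622 >1
  x=-1.794: |R|=1.21752 >1
  x=-1.676: |R|=1.07961 >1
Interval (-1.6000, 0).

z* = -1.6000.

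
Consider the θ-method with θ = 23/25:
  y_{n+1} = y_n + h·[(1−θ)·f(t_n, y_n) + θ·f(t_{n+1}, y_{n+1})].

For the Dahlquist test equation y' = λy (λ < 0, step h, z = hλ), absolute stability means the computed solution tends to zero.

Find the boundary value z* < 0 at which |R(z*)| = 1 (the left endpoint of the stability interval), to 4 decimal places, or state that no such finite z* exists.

Test eqn y'=λy, z=hλ:
  y_{n+1} = y_n + z·[2/25·y_n + 23/25·y_{n+1}] ⇒ (1 − 23/25z)y_{n+1} = (1 + 2/25z)y_n
  ⇒ R(z) = (1 + 2/25z)/(1 − 23/25z).

Boundary: |R(x)|=1, x<0.
x=-1: |R|=0.4792
x=-2: |R|=0.2958
x=-10: |R|=0.0196
x=-100: |R|=0.0753
θ=23/25≥1/2 ⇒ |1+2/25x|<|1−23/25x| ∀x<0 ⇒ unbounded interval.

(−∞, 0) — no finite endpoint.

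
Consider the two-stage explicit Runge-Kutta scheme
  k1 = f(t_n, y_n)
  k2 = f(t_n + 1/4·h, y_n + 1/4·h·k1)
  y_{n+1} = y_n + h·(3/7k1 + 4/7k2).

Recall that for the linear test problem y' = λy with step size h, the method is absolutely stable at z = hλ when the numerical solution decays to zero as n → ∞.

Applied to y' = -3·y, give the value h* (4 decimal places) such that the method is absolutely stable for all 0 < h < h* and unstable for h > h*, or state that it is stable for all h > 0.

With y'=λy (z=hλ):
  k1=λy_n ⇒ h·k1=z·y_n;  k2=λ(1+1/4z)y_n ⇒ h·k2=z(1+1/4z)y_n
  y_{n+1}/y_n = 1 + 3/7z + 4/7z(1+1/4z) = 1 + z + 1/7z²
  ⇒ R(z) = 1 + z + 1/7z².

Need |R(x)|<1, x<0.
x=-1.15: |R|=0.0389
R=1: x+1/7x²=0 ⇒ x=−7=-7.0000; min R=1−1/(4·1/7)=-0.7500>−1
Confirm numerically:
  x=-5.735: |R|=0.03640 <1
  x=-4.181: |R|=0.68375 <1
  x=-3.269: |R|=0.74238 <1
  x=-7.599: |R|=1.65026 >1
  x=-7.391: |R|=1.41284 >1
Stable set (-7.0000, 0).

(-7.0000,0); λ=-3 ⇒ h* = (7)/3 = 2.3333.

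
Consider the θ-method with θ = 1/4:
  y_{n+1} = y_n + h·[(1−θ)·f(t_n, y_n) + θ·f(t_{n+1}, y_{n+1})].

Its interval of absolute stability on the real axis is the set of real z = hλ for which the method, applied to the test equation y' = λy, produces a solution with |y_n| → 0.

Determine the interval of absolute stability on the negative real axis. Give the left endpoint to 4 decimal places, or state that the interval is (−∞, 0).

Set f=λy, z=hλ:
  y_{n+1} = y_n + z·[3/4·y_n + 1/4·y_{n+1}] ⇒ (1 − 1/4z)y_{n+1} = (1 + 3/4z)y_n
  R(z) = (1 + 3/4z)/(1 − 1/4z).

Boundary: |R(x)|=1, x<0.
x=-1.24: |R|=0.0534
R=−1: 1+3/4x = −1+1/4x ⇒ -1/2x=2 ⇒ x=2/(-1/2)=-4.0000
Confirm numerically:
  x=-3.736: |R|=0.93175 <1
  x=-3.251: |R|=0.79341 <1
  x=-3.020: |R|=0.72080 <1
  x=-1.928: |R|=0.30094 <1
  x=-4.550: |R|=1.12865 >1
  x=-4.376: |R|=1.08978 >1
Interval (-4.0000, 0).

z∈(-4.0000,0).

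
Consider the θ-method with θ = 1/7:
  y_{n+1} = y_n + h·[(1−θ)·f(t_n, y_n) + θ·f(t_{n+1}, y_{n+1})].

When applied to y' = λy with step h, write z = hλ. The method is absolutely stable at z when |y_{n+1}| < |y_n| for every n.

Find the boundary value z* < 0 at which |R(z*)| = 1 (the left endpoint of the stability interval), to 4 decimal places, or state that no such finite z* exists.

left endpoint -2.8000.

With y'=λy (z=hλ):
  y_{n+1} = y_n + z·[6/7·y_n + 1/7·y_{n+1}] ⇒ (1 − 1/7z)y_{n+1} = (1 + 6/7z)y_n
  so R(z) = (1 + 6/7z)/(1 − 1/7z).

Solve |R(x)|<1 on ℝ⁻.
x=-0.33: |R|=0.6849
R=−1: 1+6/7x = −1+1/7x ⇒ -5/7x=2 ⇒ x=2/(-5/7)=-2.8000
Confirm numerically:
  x=-2.209: |R|=0.67912 <1
  x=-2.122: |R|=0.62837 <1
  x=-2.039: |R|=0.57905 <1
  x=-1.258: |R|=0.06636 <1
  x=-3.253: |R|=1.22091 >1
  x=-2.965: |R|=1.08279 >1
  x=-2.900: |R|=1.05051 >1
So |R|<1 on (-2.8000, 0).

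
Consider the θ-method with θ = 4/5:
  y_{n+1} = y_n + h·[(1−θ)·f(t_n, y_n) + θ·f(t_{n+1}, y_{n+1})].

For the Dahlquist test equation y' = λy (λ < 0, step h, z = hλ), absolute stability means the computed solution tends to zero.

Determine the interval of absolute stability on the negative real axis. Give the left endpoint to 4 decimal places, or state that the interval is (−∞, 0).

(−∞, 0) — no finite endpoint.

On y'=λy, z=hλ:
  y_{n+1} = y_n + z·[1/5·y_n + 4/5·y_{n+1}] ⇒ (1 − 4/5z)y_{n+1} = (1 + 1/5z)y_n
  so R(z) = (1 + 1/5z)/(1 − 4/5z).

Boundary: |R(x)|=1, x<0.
x=-1.19: |R|=0.3904
x=-2: |R|=0.2308
x=-10: |R|=0.1111
x=-100: |R|=0.2346
θ=4/5≥1/2 ⇒ |1+1/5x|<|1−4/5x| ∀x<0 ⇒ stable on all of ℝ⁻.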